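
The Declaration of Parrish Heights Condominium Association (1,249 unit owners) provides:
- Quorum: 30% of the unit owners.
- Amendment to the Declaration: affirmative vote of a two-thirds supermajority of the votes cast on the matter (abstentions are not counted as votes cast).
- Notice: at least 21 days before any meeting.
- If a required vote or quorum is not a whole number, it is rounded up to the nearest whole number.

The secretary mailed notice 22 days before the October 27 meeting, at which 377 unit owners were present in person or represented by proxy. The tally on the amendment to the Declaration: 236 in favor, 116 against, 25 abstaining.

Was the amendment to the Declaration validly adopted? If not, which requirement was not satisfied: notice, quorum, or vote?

Valid — all requirements satisfied.

Notice: 22 days given; 21 required. Satisfied.
Quorum: 30% of 1,249 = 374.70, rounded up to 375; 377 present. Satisfied.
Vote: requires two-thirds of the votes cast (377 − 25 abstaining = 352); 2/3 of 352 = 234.67, rounded up to 235, so 235 needed; 236 in favor. Satisfied.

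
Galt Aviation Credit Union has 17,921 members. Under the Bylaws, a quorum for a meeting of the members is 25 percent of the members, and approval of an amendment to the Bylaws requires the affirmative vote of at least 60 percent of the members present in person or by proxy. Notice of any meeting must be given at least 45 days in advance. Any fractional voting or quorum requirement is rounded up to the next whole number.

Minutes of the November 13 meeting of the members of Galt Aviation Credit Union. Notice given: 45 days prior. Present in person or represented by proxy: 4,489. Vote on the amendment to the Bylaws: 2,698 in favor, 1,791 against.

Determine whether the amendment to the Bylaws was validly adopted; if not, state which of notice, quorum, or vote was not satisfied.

Valid — all requirements satisfied.

Notice: 45 days given; 45 required. Satisfied.
Quorum: 25% of 17,921 = 4,480.25, rounded up to 4,481; 4,489 present. Satisfied.
Vote: requires three-fifths of those present (4,489); 3/5 of 4489 = 2693.40, rounded up to 2694, so 2,694 needed; 2,698 in favor. Satisfied.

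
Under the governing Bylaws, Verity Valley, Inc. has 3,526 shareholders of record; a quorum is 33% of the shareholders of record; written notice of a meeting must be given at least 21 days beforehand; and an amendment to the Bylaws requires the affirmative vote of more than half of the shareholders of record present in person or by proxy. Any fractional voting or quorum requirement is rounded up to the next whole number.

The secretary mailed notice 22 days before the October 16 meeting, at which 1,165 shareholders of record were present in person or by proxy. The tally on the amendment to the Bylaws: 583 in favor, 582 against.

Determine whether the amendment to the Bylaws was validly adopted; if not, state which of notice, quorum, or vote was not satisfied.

Notice: 22 days given; 21 required. Satisfied.
Quorum: 33% of 3,526 = 1,163.58, rounded up to 1,164; 1,165 present. Satisfied.
Vote: requires a majority of those present (1,165); a majority of 1165 is 583, so 583 needed; 583 in favor. Satisfied.

Valid — all requirements satisfied.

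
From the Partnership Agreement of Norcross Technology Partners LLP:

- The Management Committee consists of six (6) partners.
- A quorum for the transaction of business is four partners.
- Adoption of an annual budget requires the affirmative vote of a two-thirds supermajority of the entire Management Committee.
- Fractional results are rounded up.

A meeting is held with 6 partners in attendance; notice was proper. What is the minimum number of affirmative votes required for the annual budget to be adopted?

The annual budget requires two-thirds of the entire Management Committee (6).
2/3 of 6 = 4.

4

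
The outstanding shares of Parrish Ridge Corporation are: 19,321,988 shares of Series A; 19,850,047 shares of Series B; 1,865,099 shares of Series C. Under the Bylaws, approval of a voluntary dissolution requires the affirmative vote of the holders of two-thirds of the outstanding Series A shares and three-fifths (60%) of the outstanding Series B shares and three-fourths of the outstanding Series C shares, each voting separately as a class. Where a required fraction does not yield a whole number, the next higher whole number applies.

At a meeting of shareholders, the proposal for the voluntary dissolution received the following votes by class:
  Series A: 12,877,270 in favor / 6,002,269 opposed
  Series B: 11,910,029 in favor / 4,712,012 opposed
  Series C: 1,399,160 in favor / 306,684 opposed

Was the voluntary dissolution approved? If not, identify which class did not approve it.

Not approved — the Series A shares did not give the required vote.

Series A: 2/3 of 19321988 = 12881325.33, rounded up to 12881326; 12,881,326 required, 12,877,270 in favor — not approved.
Series B: 3/5 of 19850047 = 11910028.20, rounded up to 11910029; 11,910,029 required, 11,910,029 in favor — approved.
Series C: 3/4 of 1865099 = 1398824.25, rounded up to 1398825; 1,398,825 required, 1,399,160 in favor — approved.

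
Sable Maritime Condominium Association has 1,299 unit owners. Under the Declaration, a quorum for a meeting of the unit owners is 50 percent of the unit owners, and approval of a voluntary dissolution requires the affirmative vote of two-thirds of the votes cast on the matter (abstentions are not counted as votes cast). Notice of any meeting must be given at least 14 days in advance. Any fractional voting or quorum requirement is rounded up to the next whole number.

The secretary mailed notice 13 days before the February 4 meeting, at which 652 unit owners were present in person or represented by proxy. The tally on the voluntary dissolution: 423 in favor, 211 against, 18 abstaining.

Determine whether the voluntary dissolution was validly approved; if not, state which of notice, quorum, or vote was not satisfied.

Notice: 13 days given; 14 required. Not satisfied.
Quorum: 50% of 1,299 = 649.50, rounded up to 650; 652 present. Satisfied.
Vote: requires two-thirds of the votes cast (652 − 18 abstaining = 634); 2/3 of 634 = 422.67, rounded up to 423, so 423 needed; 423 in favor. Satisfied.

Invalid — notice requirement not satisfied.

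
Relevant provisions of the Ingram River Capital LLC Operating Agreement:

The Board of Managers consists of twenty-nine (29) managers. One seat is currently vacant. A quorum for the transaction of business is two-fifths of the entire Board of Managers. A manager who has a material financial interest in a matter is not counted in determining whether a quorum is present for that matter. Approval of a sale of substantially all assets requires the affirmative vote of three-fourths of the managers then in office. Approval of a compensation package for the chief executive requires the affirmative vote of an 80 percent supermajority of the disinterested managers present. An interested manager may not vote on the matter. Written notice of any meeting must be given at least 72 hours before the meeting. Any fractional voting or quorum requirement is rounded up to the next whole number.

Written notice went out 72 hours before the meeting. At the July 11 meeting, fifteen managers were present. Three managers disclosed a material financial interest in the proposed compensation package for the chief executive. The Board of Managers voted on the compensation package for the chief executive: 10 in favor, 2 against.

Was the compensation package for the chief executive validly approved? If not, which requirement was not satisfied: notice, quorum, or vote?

Notice: 72 hours given; 72 required (72 ≥ 72). Satisfied.
Quorum: 15 present, but the 3 interested managers do not count, leaving 12. Quorum is 12. Satisfied.
Vote: the compensation package for the chief executive requires four-fifths of the disinterested managers present (15 − 3 = 12). 4/5 of 12 = 9.60, rounded up to 10, so 10 affirmative votes are needed; 10 voted in favor. Satisfied.

Valid — all requirements satisfied.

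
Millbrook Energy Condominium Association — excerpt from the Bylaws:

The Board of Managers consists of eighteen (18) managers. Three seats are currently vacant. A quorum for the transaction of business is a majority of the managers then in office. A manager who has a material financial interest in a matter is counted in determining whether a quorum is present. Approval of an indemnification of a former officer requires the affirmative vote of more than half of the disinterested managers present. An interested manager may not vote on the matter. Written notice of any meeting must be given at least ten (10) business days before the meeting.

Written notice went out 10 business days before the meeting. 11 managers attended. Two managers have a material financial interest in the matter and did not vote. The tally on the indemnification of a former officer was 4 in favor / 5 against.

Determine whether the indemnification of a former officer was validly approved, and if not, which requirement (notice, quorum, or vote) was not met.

Invalid — vote requirement not satisfied.

Notice: 10 business days given; 10 required (10 ≥ 10). Satisfied.
Quorum: 11 present (interested managers count toward quorum); quorum is 8. Satisfied.
Vote: the indemnification of a former officer requires a majority of the disinterested managers present (11 − 2 = 9). A majority of 9 is 5, so 5 affirmative votes are needed; 4 voted in favor. Not satisfied.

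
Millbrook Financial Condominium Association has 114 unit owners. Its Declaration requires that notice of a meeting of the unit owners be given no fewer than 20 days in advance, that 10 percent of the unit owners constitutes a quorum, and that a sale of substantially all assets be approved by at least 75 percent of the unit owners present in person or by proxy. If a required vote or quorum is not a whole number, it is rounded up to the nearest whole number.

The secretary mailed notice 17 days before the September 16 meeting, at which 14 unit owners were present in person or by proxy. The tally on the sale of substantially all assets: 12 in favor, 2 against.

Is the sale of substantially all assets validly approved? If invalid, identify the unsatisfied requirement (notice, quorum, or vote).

Invalid — notice requirement not satisfied.

Notice: 17 days given; 20 required. Not satisfied.
Quorum: 10% of 114 = 11.40, rounded up to 12; 14 present. Satisfied.
Vote: requires three-fourths of those present (14); 3/4 of 14 = 10.50, rounded up to 11, so 11 needed; 12 in favor. Satisfied.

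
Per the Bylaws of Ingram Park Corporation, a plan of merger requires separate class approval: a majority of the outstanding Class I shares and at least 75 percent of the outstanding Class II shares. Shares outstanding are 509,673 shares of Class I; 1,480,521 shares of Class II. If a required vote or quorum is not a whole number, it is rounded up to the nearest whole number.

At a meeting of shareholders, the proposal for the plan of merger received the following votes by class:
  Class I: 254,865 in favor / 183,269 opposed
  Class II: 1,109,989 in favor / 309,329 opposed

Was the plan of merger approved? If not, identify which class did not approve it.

Not approved — the Class II shares did not give the required vote.

Class I: a majority of 509673 is 254837; 254,837 required, 254,865 in favor — approved.
Class II: 3/4 of 1480521 = 1110390.75, rounded up to 1110391; 1,110,391 required, 1,109,989 in favor — not approved.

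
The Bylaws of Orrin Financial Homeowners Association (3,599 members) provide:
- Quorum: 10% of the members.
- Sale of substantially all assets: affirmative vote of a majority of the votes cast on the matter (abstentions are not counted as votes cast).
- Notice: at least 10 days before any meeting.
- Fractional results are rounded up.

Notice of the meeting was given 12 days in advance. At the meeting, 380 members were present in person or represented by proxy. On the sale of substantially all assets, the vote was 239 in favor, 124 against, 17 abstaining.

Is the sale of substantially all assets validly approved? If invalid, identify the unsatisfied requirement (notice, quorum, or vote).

Valid — all requirements satisfied.

Notice: 12 days given; 10 required. Satisfied.
Quorum: 10% of 3,599 = 359.90, rounded up to 360; 380 present. Satisfied.
Vote: requires a majority of the votes cast (380 − 17 abstaining = 363); a majority of 363 is 182, so 182 needed; 239 in favor. Satisfied.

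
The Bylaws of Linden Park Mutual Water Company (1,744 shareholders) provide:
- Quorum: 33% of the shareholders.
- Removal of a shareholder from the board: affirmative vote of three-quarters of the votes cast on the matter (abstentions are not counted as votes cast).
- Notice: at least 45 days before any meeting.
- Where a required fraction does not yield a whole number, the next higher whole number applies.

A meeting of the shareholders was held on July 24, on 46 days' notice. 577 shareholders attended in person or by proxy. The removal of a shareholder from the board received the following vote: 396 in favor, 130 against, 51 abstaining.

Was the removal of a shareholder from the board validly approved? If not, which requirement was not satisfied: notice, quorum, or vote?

Valid — all requirements satisfied.

Notice: 46 days given; 45 required. Satisfied.
Quorum: 33% of 1,744 = 575.52, rounded up to 576; 577 present. Satisfied.
Vote: requires three-fourths of the votes cast (577 − 51 abstaining = 526); 3/4 of 526 = 394.50, rounded up to 395, so 395 needed; 396 in favor. Satisfied.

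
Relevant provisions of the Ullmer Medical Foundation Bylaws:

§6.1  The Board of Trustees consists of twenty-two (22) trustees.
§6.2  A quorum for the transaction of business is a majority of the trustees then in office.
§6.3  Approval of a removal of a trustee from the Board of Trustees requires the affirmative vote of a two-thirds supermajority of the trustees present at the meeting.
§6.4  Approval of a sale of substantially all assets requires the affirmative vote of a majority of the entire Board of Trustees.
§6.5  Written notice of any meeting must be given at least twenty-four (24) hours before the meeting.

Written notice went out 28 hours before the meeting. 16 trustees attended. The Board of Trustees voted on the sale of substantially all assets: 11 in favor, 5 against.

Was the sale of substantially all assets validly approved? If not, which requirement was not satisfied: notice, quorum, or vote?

Notice: 28 hours given; 24 required (28 ≥ 24). Satisfied.
Quorum: 16 present; quorum is 12. Satisfied.
Vote: the sale of substantially all assets requires a majority of the entire Board of Trustees (22). A majority of 22 is 12, so 12 affirmative votes are needed; 11 voted in favor. Not satisfied.

Invalid — vote requirement not satisfied.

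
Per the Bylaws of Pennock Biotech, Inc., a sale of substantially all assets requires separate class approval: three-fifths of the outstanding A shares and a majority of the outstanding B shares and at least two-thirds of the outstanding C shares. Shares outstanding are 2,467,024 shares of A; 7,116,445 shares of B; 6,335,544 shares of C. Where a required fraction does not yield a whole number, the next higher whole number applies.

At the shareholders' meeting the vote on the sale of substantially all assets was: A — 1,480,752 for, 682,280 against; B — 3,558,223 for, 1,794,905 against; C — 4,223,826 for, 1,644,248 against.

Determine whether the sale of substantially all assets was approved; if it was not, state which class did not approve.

A: 3/5 of 2467024 = 1480214.40, rounded up to 1480215; 1,480,215 required, 1,480,752 in favor — approved.
B: a majority of 7116445 is 3558223; 3,558,223 required, 3,558,223 in favor — approved.
C: 2/3 of 6335544 = 4223696; 4,223,696 required, 4,223,826 in favor — approved.

Approved — every class gave the required vote.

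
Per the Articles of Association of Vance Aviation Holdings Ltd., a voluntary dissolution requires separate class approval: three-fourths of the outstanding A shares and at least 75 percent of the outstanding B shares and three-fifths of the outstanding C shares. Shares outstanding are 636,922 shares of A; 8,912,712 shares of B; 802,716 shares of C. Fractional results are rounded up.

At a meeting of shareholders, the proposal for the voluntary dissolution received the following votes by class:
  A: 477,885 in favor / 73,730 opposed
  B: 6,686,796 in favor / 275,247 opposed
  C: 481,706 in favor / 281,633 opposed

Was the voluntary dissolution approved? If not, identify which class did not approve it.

A: 3/4 of 636922 = 477691.50, rounded up to 477692; 477,692 required, 477,885 in favor — approved.
B: 3/4 of 8912712 = 6684534; 6,684,534 required, 6,686,796 in favor — approved.
C: 3/5 of 802716 = 481629.60, rounded up to 481630; 481,630 required, 481,706 in favor — approved.

Approved — every class gave the required vote.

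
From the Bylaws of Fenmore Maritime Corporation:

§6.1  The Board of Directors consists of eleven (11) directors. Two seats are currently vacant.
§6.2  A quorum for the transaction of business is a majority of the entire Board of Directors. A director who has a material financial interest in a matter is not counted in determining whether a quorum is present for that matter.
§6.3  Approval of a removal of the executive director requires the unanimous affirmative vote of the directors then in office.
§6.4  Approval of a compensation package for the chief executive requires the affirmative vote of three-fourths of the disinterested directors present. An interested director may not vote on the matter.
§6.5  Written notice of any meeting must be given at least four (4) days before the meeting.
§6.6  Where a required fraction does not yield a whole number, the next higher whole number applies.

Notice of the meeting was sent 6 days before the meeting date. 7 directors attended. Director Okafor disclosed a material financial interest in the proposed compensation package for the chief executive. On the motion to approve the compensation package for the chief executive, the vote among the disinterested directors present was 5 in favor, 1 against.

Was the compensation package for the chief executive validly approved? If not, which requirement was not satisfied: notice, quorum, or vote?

Notice: 6 days given; 4 required (6 ≥ 4). Satisfied.
Quorum: 7 present, but the 1 interested director does not count, leaving 6. Quorum is 6. Satisfied.
Vote: the compensation package for the chief executive requires three-fourths of the disinterested directors present (7 − 1 = 6). 3/4 of 6 = 4.50, rounded up to 5, so 5 affirmative votes are needed; 5 voted in favor. Satisfied.

Valid — all requirements satisfied.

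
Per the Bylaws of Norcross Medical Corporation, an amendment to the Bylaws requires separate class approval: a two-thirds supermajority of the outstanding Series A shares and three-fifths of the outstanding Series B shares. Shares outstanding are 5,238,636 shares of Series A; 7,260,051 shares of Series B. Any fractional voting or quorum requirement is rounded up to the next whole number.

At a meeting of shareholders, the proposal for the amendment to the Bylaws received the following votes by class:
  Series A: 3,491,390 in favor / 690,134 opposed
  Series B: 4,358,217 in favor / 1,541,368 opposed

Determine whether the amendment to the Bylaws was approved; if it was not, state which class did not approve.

Not approved — the Series A shares did not give the required vote.

Series A: 2/3 of 5238636 = 3492424; 3,492,424 required, 3,491,390 in favor — not approved.
Series B: 3/5 of 7260051 = 4356030.60, rounded up to 4356031; 4,356,031 required, 4,358,217 in favor — approved.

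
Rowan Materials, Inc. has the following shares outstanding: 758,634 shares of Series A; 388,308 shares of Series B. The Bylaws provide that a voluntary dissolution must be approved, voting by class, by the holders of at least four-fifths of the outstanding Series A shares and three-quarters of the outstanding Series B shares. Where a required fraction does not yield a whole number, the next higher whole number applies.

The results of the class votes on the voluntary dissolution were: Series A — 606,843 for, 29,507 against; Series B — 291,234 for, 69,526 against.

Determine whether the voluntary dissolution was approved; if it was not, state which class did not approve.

Not approved — the Series A shares did not give the required vote.

Series A: 4/5 of 758634 = 606907.20, rounded up to 606908; 606,908 required, 606,843 in favor — not approved.
Series B: 3/4 of 388308 = 291231; 291,231 required, 291,234 in favor — approved.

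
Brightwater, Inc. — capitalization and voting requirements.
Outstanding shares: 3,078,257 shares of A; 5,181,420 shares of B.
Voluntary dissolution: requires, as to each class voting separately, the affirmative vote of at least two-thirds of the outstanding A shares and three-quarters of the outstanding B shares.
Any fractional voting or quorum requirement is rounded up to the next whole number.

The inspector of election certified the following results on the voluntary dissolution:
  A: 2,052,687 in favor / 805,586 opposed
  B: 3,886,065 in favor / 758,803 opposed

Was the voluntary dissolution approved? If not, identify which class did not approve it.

A: 2/3 of 3078257 = 2052171.33, rounded up to 2052172; 2,052,172 required, 2,052,687 in favor — approved.
B: 3/4 of 5181420 = 3886065; 3,886,065 required, 3,886,065 in favor — approved.

Approved — every class gave the required vote.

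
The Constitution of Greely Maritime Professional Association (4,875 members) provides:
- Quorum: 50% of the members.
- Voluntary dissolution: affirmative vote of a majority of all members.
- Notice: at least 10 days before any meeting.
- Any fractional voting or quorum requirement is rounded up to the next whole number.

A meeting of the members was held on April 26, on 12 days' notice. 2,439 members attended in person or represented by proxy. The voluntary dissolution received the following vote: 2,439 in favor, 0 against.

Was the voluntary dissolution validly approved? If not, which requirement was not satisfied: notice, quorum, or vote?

Valid — all requirements satisfied.

Notice: 12 days given; 10 required. Satisfied.
Quorum: 50% of 4,875 = 2,437.50, rounded up to 2,438; 2,439 present. Satisfied.
Vote: requires a majority of all members (4,875); a majority of 4875 is 2438, so 2,438 needed; 2,439 in favor. Satisfied.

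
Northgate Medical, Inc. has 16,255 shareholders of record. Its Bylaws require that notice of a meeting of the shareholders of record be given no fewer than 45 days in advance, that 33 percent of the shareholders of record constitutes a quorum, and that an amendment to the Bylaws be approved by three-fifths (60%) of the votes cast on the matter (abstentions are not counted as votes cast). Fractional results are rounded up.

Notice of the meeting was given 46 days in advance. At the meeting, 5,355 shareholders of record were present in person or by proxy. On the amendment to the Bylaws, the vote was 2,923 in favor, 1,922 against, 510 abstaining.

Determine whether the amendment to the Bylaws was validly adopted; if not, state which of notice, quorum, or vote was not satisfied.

Invalid — quorum requirement not satisfied.

Notice: 46 days given; 45 required. Satisfied.
Quorum: 33% of 16,255 = 5,364.15, rounded up to 5,365; 5,355 present. Not satisfied.
Vote: requires three-fifths of the votes cast (5,355 − 510 abstaining = 4,845); 3/5 of 4845 = 2907, so 2,907 needed; 2,923 in favor. Satisfied.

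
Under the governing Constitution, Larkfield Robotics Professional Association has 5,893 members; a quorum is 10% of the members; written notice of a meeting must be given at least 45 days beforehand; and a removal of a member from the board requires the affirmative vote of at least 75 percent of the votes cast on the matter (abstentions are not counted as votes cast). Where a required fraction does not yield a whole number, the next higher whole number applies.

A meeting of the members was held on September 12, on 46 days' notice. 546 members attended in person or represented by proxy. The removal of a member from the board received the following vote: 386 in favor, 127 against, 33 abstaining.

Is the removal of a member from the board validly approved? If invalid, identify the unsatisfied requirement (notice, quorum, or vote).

Invalid — quorum requirement not satisfied.

Notice: 46 days given; 45 required. Satisfied.
Quorum: 10% of 5,893 = 589.30, rounded up to 590; 546 present. Not satisfied.
Vote: requires three-fourths of the votes cast (546 − 33 abstaining = 513); 3/4 of 513 = 384.75, rounded up to 385, so 385 needed; 386 in favor. Satisfied.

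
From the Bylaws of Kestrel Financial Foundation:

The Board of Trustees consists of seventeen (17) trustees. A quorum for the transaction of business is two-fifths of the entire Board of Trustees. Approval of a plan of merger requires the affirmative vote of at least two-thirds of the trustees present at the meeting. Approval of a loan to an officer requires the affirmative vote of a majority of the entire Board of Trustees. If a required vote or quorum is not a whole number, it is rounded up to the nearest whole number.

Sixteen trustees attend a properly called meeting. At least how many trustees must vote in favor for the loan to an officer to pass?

9

The loan to an officer requires a majority of the entire Board of Trustees (17).
A majority of 17 is 9.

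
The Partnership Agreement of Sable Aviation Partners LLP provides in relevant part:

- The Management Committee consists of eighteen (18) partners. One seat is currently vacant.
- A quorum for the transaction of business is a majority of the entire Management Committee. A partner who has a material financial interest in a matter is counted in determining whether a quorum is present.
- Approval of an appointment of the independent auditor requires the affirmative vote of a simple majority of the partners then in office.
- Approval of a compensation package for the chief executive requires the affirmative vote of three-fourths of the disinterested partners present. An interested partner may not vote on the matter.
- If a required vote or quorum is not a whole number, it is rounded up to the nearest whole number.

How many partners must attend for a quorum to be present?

10

A majority of 18 is 10.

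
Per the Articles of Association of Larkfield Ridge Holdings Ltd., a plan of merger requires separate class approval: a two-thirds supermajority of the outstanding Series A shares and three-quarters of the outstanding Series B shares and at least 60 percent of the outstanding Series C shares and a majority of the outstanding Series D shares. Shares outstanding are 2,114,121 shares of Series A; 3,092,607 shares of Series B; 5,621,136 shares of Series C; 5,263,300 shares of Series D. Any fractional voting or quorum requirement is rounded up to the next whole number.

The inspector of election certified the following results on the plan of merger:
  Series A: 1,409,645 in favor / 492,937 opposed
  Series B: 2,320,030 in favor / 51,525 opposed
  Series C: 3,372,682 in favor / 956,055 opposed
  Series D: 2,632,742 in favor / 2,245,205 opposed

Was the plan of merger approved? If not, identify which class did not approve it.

Approved — every class gave the required vote.

Series A: 2/3 of 2114121 = 1409414; 1,409,414 required, 1,409,645 in favor — approved.
Series B: 3/4 of 3092607 = 2319455.25, rounded up to 2319456; 2,319,456 required, 2,320,030 in favor — approved.
Series C: 3/5 of 5621136 = 3372681.60, rounded up to 3372682; 3,372,682 required, 3,372,682 in favor — approved.
Series D: a majority of 5263300 is 2631651; 2,631,651 required, 2,632,742 in favor — approved.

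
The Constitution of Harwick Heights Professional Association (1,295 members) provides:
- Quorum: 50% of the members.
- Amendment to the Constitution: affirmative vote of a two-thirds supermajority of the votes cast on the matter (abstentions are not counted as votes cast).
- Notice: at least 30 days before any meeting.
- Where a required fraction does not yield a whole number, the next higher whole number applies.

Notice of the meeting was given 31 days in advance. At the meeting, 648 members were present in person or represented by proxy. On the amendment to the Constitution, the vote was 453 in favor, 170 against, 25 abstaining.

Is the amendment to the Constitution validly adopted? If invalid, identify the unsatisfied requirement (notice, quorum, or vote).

Notice: 31 days given; 30 required. Satisfied.
Quorum: 50% of 1,295 = 647.50, rounded up to 648; 648 present. Satisfied.
Vote: requires two-thirds of the votes cast (648 − 25 abstaining = 623); 2/3 of 623 = 415.33, rounded up to 416, so 416 needed; 453 in favor. Satisfied.

Valid — all requirements satisfied.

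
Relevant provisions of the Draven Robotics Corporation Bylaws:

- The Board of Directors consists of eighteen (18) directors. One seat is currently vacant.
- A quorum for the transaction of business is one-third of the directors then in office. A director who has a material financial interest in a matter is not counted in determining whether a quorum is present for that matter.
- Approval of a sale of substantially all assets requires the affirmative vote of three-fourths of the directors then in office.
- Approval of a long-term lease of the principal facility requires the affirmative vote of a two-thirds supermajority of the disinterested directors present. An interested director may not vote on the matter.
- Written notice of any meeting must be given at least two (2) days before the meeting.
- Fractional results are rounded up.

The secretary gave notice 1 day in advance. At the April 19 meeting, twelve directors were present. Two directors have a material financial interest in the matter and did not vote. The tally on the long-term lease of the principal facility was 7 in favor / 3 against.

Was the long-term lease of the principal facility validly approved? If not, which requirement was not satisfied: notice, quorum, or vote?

Invalid — notice requirement not satisfied.

Notice: 1 day given; 2 required (1 < 2). Not satisfied.
Quorum: 12 present, but the 2 interested directors do not count, leaving 10. Quorum is 6. Satisfied.
Vote: the long-term lease of the principal facility requires two-thirds of the disinterested directors present (12 − 2 = 10). 2/3 of 10 = 6.67, rounded up to 7, so 7 affirmative votes are needed; 7 voted in favor. Satisfied.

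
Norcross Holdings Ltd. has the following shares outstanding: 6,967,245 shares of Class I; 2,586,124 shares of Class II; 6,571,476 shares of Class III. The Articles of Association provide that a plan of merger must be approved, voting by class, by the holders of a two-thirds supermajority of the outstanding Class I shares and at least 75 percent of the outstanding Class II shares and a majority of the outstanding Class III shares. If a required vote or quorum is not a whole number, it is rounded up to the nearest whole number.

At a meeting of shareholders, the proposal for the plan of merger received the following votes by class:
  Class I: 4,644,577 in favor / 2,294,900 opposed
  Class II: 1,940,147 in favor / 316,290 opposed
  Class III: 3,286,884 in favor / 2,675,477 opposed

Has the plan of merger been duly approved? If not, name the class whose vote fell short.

Not approved — the Class I shares did not give the required vote.

Class I: 2/3 of 6967245 = 4644830; 4,644,830 required, 4,644,577 in favor — not approved.
Class II: 3/4 of 2586124 = 1939593; 1,939,593 required, 1,940,147 in favor — approved.
Class III: a majority of 6571476 is 3285739; 3,285,739 required, 3,286,884 in favor — approved.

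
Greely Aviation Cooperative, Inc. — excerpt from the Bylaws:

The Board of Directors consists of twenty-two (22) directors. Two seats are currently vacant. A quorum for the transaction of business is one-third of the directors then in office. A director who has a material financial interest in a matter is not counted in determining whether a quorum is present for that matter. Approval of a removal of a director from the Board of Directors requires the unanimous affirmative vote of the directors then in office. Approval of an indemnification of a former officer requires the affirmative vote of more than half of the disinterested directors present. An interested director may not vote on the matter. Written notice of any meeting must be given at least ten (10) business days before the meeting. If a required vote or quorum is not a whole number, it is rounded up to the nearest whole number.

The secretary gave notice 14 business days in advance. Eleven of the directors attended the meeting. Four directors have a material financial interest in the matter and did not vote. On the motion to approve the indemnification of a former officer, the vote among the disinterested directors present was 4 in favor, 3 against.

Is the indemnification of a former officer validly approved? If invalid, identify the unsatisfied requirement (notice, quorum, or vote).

Notice: 14 business days given; 10 required (14 ≥ 10). Satisfied.
Quorum: 11 present, but the 4 interested directors do not count, leaving 7. Quorum is 7. Satisfied.
Vote: the indemnification of a former officer requires a majority of the disinterested directors present (11 − 4 = 7). A majority of 7 is 4, so 4 affirmative votes are needed; 4 voted in favor. Satisfied.

Valid — all requirements satisfied.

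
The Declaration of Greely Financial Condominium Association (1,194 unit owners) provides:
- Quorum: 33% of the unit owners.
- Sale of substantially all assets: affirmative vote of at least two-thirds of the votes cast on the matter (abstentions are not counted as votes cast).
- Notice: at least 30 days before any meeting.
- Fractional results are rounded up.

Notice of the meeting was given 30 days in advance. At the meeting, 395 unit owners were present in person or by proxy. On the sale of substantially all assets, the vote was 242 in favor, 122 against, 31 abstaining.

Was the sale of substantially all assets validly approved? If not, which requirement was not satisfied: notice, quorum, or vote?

Notice: 30 days given; 30 required. Satisfied.
Quorum: 33% of 1,194 = 394.02, rounded up to 395; 395 present. Satisfied.
Vote: requires two-thirds of the votes cast (395 − 31 abstaining = 364); 2/3 of 364 = 242.67, rounded up to 243, so 243 needed; 242 in favor. Not satisfied.

Invalid — vote requirement not satisfied.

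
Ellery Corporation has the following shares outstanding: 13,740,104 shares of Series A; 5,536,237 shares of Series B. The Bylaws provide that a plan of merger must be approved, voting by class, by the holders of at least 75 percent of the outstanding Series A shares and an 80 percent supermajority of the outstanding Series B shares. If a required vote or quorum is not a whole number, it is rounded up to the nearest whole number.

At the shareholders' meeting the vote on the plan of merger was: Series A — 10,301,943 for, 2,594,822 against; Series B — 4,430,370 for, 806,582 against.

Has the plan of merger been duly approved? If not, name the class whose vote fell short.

Series A: 3/4 of 13740104 = 10305078; 10,305,078 required, 10,301,943 in favor — not approved.
Series B: 4/5 of 5536237 = 4428989.60, rounded up to 4428990; 4,428,990 required, 4,430,370 in favor — approved.

Not approved — the Series A shares did not give the required vote.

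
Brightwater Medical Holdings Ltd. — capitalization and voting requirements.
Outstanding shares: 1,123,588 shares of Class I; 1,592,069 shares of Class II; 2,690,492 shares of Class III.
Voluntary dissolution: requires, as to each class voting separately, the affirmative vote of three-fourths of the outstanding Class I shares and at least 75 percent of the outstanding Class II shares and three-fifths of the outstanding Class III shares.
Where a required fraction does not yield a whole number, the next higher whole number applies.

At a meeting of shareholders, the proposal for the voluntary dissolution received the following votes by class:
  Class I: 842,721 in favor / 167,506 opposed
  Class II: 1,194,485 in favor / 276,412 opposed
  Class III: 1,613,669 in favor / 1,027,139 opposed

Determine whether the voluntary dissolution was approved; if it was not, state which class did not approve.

Not approved — the Class III shares did not give the required vote.

Class I: 3/4 of 1123588 = 842691; 842,691 required, 842,721 in favor — approved.
Class II: 3/4 of 1592069 = 1194051.75, rounded up to 1194052; 1,194,052 required, 1,194,485 in favor — approved.
Class III: 3/5 of 2690492 = 1614295.20, rounded up to 1614296; 1,614,296 required, 1,613,669 in favor — not approved.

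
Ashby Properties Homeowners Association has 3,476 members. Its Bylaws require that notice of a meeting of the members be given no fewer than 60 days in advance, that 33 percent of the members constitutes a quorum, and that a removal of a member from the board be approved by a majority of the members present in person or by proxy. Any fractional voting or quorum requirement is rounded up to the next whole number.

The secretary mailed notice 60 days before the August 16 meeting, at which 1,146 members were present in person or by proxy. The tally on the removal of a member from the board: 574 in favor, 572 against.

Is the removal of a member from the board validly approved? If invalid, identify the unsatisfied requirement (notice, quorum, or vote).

Notice: 60 days given; 60 required. Satisfied.
Quorum: 33% of 3,476 = 1,147.08, rounded up to 1,148; 1,146 present. Not satisfied.
Vote: requires a majority of those present (1,146); a majority of 1146 is 574, so 574 needed; 574 in favor. Satisfied.

Invalid — quorum requirement not satisfied.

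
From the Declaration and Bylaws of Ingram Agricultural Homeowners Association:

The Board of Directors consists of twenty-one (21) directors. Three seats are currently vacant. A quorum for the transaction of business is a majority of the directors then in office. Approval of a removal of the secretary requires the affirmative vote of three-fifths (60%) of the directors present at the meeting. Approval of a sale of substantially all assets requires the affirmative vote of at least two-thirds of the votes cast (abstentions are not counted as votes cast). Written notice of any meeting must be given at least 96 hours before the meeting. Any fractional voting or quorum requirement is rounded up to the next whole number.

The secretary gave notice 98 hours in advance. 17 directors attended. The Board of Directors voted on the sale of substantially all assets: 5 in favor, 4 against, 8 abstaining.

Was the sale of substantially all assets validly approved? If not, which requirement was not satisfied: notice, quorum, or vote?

Invalid — vote requirement not satisfied.

Notice: 98 hours given; 96 required (98 ≥ 96). Satisfied.
Quorum: 17 present; quorum is 10. Satisfied.
Vote: the sale of substantially all assets requires two-thirds of the votes cast (17 present − 8 abstaining = 9). 2/3 of 9 = 6, so 6 affirmative votes are needed; 5 voted in favor. Not satisfied.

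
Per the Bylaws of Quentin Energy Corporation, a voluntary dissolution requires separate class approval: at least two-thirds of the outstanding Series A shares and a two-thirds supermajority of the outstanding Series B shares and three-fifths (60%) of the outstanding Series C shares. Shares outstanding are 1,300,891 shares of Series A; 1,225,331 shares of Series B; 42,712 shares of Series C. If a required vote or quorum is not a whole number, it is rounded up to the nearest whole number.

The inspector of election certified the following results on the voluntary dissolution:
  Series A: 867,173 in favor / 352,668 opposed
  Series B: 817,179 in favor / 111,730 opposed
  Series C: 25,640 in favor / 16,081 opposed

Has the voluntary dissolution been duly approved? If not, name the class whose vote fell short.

Series A: 2/3 of 1300891 = 867260.67, rounded up to 867261; 867,261 required, 867,173 in favor — not approved.
Series B: 2/3 of 1225331 = 816887.33, rounded up to 816888; 816,888 required, 817,179 in favor — approved.
Series C: 3/5 of 42712 = 25627.20, rounded up to 25628; 25,628 required, 25,640 in favor — approved.

Not approved — the Series A shares did not give the required vote.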